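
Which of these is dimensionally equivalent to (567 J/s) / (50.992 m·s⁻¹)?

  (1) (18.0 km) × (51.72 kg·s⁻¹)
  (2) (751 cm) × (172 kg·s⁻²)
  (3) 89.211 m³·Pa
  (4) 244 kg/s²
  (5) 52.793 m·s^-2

Reference: [kg·m²·s⁻³] / [m·s⁻¹] = kg·m·s⁻².
Each option:
  (1) [m] · [kg·s⁻¹] = kg·m·s⁻¹
  (2) [m] · [kg·s⁻²] = kg·m·s⁻²  ← same
  (3) Pa·m³ = N·m⁻²·m³ = kg·m²·s⁻²
  (4) kg·s⁻²
  (5) m·s⁻²
Only (2) matches kg·m·s⁻².

(2)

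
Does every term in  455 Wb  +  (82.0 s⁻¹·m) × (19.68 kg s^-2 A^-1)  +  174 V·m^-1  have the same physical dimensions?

Work out the base dimensions of each:
  455 Wb:  Wb = V·s = kg·m²·s⁻²·A⁻¹
  (82.0 s⁻¹·m) × (19.68 kg s^-2 A^-1):  [m·s⁻¹] · [kg·s⁻²·A⁻¹] = kg·m·s⁻³·A⁻¹
  174 V·m^-1:  V·m⁻¹ = J·C⁻¹·m⁻¹ = kg·m·s⁻³·A⁻¹
The terms do not share a single dimension (kg·m²·s⁻²·A⁻¹ vs kg·m·s⁻³·A⁻¹).

No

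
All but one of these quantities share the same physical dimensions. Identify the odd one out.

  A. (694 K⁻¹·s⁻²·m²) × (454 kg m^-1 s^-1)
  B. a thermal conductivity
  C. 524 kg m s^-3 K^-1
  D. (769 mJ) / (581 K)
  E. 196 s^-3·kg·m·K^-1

D.

Reduce each to base SI dimensions:
  A. [m²·s⁻²·K⁻¹] · [kg·m⁻¹·s⁻¹] = kg·m·s⁻³·K⁻¹
  B. [thermal conductivity] = kg·m·s⁻³·K⁻¹
  C. kg·m·s⁻³·K⁻¹
  D. [kg·m²·s⁻²] / [K] = kg·m²·s⁻²·K⁻¹
  E. kg·m·s⁻³·K⁻¹
All reduce to kg·m·s⁻³·K⁻¹ except D., which is kg·m²·s⁻²·K⁻¹.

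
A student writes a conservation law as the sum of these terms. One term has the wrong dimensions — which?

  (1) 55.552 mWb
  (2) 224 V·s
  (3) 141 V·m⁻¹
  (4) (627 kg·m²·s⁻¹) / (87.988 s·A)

(3)

In SI base units:
  (1) Wb = V·s = kg·m²·s⁻²·A⁻¹
  (2) V·s = J·C⁻¹·s = kg·m²·s⁻²·A⁻¹
  (3) V·m⁻¹ = J·C⁻¹·m⁻¹ = kg·m·s⁻³·A⁻¹
  (4) [kg·m²·s⁻¹] / [s·A] = kg·m²·s⁻²·A⁻¹
All reduce to kg·m²·s⁻²·A⁻¹ except (3), which is kg·m·s⁻³·A⁻¹.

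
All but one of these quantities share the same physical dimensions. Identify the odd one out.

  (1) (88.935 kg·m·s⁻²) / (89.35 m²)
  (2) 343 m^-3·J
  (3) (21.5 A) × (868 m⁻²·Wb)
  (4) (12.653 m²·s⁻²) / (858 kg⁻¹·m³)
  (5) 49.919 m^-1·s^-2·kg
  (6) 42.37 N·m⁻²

(3)

Dimensions:
  (1) [kg·m·s⁻²] / [m²] = kg·m⁻¹·s⁻²
  (2) J·m⁻³ = N·m·m⁻³ = kg·m⁻¹·s⁻²
  (3) [A] · [kg·s⁻²·A⁻¹] = kg·s⁻²
  (4) [m²·s⁻²] / [kg⁻¹·m³] = kg·m⁻¹·s⁻²
  (5) kg·m⁻¹·s⁻²
  (6) N·m⁻² = kg·m·s⁻²·m⁻² = kg·m⁻¹·s⁻²
All reduce to kg·m⁻¹·s⁻² except (3), which is kg·s⁻².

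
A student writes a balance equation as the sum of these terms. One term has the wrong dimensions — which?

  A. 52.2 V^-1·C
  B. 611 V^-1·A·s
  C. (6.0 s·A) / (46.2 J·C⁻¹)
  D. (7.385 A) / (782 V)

D.

Expand each in SI base units:
  A. C·V⁻¹ = s·A·(J·C⁻¹)⁻¹ = kg⁻¹·m⁻²·s⁴·A²
  B. A·s·V⁻¹ = A·s·(J·C⁻¹)⁻¹ = kg⁻¹·m⁻²·s⁴·A²
  C. [s·A] / [kg·m²·s⁻³·A⁻¹] = kg⁻¹·m⁻²·s⁴·A²
  D. [A] / [kg·m²·s⁻³·A⁻¹] = kg⁻¹·m⁻²·s³·A²
All reduce to kg⁻¹·m⁻²·s⁴·A² except D., which is kg⁻¹·m⁻²·s³·A².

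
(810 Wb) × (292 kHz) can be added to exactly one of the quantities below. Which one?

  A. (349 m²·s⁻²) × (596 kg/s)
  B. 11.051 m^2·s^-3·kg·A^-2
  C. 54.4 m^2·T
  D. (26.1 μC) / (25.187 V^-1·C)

D.

Reference: [kg·m²·s⁻²·A⁻¹] · [s⁻¹] = kg·m²·s⁻³·A⁻¹.
Each option:
  A. [m²·s⁻²] · [kg·s⁻¹] = kg·m²·s⁻³
  B. kg·m²·s⁻³·A⁻²
  C. T·m² = Wb·m⁻²·m² = kg·m²·s⁻²·A⁻¹
  D. [s·A] / [kg⁻¹·m⁻²·s⁴·A²] = kg·m²·s⁻³·A⁻¹  ← same
Only D. matches kg·m²·s⁻³·A⁻¹.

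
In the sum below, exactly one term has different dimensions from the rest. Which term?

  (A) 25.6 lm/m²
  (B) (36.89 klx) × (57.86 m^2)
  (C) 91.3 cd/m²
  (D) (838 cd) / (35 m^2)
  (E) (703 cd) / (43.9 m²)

Reduce each to base SI dimensions:
  (A) lm·m⁻² = cd·m⁻² = m⁻²·cd
  (B) [m⁻²·cd] · [m²] = cd
  (C) cd·m⁻² = m⁻²·cd
  (D) [cd] / [m²] = m⁻²·cd
  (E) [cd] / [m²] = m⁻²·cd
All reduce to m⁻²·cd except (B), which is cd.

(B)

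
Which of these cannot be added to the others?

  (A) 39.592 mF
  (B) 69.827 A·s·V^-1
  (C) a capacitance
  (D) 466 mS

(D)

In SI base units:
  (A) F = C·V⁻¹ = kg⁻¹·m⁻²·s⁴·A²
  (B) A·s·V⁻¹ = A·s·(J·C⁻¹)⁻¹ = kg⁻¹·m⁻²·s⁴·A²
  (C) [capacitance] = kg⁻¹·m⁻²·s⁴·A²
  (D) S = Ω⁻¹ = kg⁻¹·m⁻²·s³·A²
All reduce to kg⁻¹·m⁻²·s⁴·A² except (D), which is kg⁻¹·m⁻²·s³·A².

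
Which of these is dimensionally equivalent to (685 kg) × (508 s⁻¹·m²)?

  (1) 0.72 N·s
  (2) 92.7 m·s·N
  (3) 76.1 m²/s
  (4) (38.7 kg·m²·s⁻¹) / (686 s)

Reference: [kg] · [m²·s⁻¹] = kg·m²·s⁻¹.
Each option:
  (1) N·s = kg·m·s⁻²·s = kg·m·s⁻¹
  (2) N·m·s = kg·m·s⁻²·m·s = kg·m²·s⁻¹  ← same
  (3) m²·s⁻¹
  (4) [kg·m²·s⁻¹] / [s] = kg·m²·s⁻²
Only (2) matches kg·m²·s⁻¹.

(2)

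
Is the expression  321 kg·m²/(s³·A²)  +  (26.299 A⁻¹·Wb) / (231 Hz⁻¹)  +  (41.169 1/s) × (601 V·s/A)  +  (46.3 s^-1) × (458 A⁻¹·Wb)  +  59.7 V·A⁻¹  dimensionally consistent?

Yes

Expand each in SI base units:
  321 kg·m²/(s³·A²):  kg·m²·s⁻³·A⁻²
  (26.299 A⁻¹·Wb) / (231 Hz⁻¹):  [kg·m²·s⁻²·A⁻²] / [s] = kg·m²·s⁻³·A⁻²
  (41.169 1/s) × (601 V·s/A):  [s⁻¹] · [kg·m²·s⁻²·A⁻²] = kg·m²·s⁻³·A⁻²
  (46.3 s^-1) × (458 A⁻¹·Wb):  [s⁻¹] · [kg·m²·s⁻²·A⁻²] = kg·m²·s⁻³·A⁻²
  59.7 V·A⁻¹:  V·A⁻¹ = J·C⁻¹·A⁻¹ = kg·m²·s⁻³·A⁻²
Every term reduces to kg·m²·s⁻³·A⁻².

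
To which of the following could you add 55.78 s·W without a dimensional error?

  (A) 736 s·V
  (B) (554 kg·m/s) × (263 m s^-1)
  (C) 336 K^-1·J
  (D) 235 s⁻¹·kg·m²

Reference: W·s = J·s⁻¹·s = kg·m²·s⁻².
Each option:
  (A) V·s = J·C⁻¹·s = kg·m²·s⁻²·A⁻¹
  (B) [kg·m·s⁻¹] · [m·s⁻¹] = kg·m²·s⁻²  ← same
  (C) J·K⁻¹ = N·m·K⁻¹ = kg·m²·s⁻²·K⁻¹
  (D) kg·m²·s⁻¹
Only (B) matches kg·m²·s⁻².

(B)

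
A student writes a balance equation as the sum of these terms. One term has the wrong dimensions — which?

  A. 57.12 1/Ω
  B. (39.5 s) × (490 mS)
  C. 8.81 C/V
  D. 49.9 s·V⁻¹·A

A.

Work out the base dimensions of each:
  A. Ω⁻¹ = (V·A⁻¹)⁻¹ = kg⁻¹·m⁻²·s³·A²
  B. [s] · [kg⁻¹·m⁻²·s³·A²] = kg⁻¹·m⁻²·s⁴·A²
  C. C·V⁻¹ = s·A·(J·C⁻¹)⁻¹ = kg⁻¹·m⁻²·s⁴·A²
  D. A·s·V⁻¹ = A·s·(J·C⁻¹)⁻¹ = kg⁻¹·m⁻²·s⁴·A²
All reduce to kg⁻¹·m⁻²·s⁴·A² except A., which is kg⁻¹·m⁻²·s³·A².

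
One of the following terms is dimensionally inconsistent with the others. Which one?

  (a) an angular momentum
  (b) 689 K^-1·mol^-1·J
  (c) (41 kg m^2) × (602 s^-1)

In SI base units:
  (a) [angular momentum] = kg·m²·s⁻¹
  (b) J·mol⁻¹·K⁻¹ = N·m·mol⁻¹·K⁻¹ = kg·m²·s⁻²·K⁻¹·mol⁻¹
  (c) [kg·m²] · [s⁻¹] = kg·m²·s⁻¹
All reduce to kg·m²·s⁻¹ except (b), which is kg·m²·s⁻²·K⁻¹·mol⁻¹.

(b)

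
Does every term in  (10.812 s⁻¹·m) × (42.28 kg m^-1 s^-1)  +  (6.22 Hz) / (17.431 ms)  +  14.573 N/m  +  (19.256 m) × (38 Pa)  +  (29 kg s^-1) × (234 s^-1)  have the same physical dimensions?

No

Dimensions:
  (10.812 s⁻¹·m) × (42.28 kg m^-1 s^-1):  [m·s⁻¹] · [kg·m⁻¹·s⁻¹] = kg·s⁻²
  (6.22 Hz) / (17.431 ms):  [s⁻¹] / [s] = s⁻²
  14.573 N/m:  N·m⁻¹ = kg·m·s⁻²·m⁻¹ = kg·s⁻²
  (19.256 m) × (38 Pa):  [m] · [kg·m⁻¹·s⁻²] = kg·s⁻²
  (29 kg s^-1) × (234 s^-1):  [kg·s⁻¹] · [s⁻¹] = kg·s⁻²
The terms do not share a single dimension (kg·s⁻² vs s⁻²).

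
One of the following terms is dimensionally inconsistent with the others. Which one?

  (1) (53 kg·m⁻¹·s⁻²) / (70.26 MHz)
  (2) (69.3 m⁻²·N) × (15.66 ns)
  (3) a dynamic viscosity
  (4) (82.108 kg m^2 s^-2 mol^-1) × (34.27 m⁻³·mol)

(4)

Dimensions:
  (1) [kg·m⁻¹·s⁻²] / [s⁻¹] = kg·m⁻¹·s⁻¹
  (2) [kg·m⁻¹·s⁻²] · [s] = kg·m⁻¹·s⁻¹
  (3) [dynamic viscosity] = kg·m⁻¹·s⁻¹
  (4) [kg·m²·s⁻²·mol⁻¹] · [m⁻³·mol] = kg·m⁻¹·s⁻²
All reduce to kg·m⁻¹·s⁻¹ except (4), which is kg·m⁻¹·s⁻².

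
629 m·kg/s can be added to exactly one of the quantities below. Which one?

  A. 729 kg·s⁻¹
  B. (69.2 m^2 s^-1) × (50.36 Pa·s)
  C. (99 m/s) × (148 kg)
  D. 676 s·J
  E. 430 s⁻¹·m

C.

Reference: kg·m·s⁻¹.
Each option:
  A. kg·s⁻¹
  B. [m²·s⁻¹] · [kg·m⁻¹·s⁻¹] = kg·m·s⁻²
  C. [m·s⁻¹] · [kg] = kg·m·s⁻¹  ← same
  D. J·s = N·m·s = kg·m²·s⁻¹
  E. m·s⁻¹
Only C. matches kg·m·s⁻¹.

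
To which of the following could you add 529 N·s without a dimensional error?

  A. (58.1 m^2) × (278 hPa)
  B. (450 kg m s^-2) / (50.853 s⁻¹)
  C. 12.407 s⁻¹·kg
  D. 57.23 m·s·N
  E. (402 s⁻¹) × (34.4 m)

B.

Reference: N·s = kg·m·s⁻²·s = kg·m·s⁻¹.
Each option:
  A. [m²] · [kg·m⁻¹·s⁻²] = kg·m·s⁻²
  B. [kg·m·s⁻²] / [s⁻¹] = kg·m·s⁻¹  ← same
  C. kg·s⁻¹
  D. N·m·s = kg·m·s⁻²·m·s = kg·m²·s⁻¹
  E. [s⁻¹] · [m] = m·s⁻¹
Only B. matches kg·m·s⁻¹.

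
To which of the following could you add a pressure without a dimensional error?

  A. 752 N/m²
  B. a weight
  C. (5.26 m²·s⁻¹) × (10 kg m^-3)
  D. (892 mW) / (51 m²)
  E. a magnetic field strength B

A.

Reference: [pressure] = kg·m⁻¹·s⁻².
Each option:
  A. N·m⁻² = kg·m·s⁻²·m⁻² = kg·m⁻¹·s⁻²  ← same
  B. [weight] = kg·m·s⁻²
  C. [m²·s⁻¹] · [kg·m⁻³] = kg·m⁻¹·s⁻¹
  D. [kg·m²·s⁻³] / [m²] = kg·s⁻³
  E. [magnetic field strength B] = kg·s⁻²·A⁻¹
Only A. matches kg·m⁻¹·s⁻².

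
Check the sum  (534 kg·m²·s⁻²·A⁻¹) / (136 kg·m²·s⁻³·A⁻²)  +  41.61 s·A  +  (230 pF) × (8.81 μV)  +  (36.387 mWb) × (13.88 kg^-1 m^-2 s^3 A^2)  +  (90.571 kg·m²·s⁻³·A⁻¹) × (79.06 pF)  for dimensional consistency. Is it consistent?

Yes

In SI base units:
  (534 kg·m²·s⁻²·A⁻¹) / (136 kg·m²·s⁻³·A⁻²):  [kg·m²·s⁻²·A⁻¹] / [kg·m²·s⁻³·A⁻²] = s·A
  41.61 s·A:  A·s = s·A
  (230 pF) × (8.81 μV):  [kg⁻¹·m⁻²·s⁴·A²] · [kg·m²·s⁻³·A⁻¹] = s·A
  (36.387 mWb) × (13.88 kg^-1 m^-2 s^3 A^2):  [kg·m²·s⁻²·A⁻¹] · [kg⁻¹·m⁻²·s³·A²] = s·A
  (90.571 kg·m²·s⁻³·A⁻¹) × (79.06 pF):  [kg·m²·s⁻³·A⁻¹] · [kg⁻¹·m⁻²·s⁴·A²] = s·A
Every term reduces to s·A.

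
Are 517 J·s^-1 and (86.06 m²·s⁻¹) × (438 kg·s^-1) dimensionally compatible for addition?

No

Expand each in SI base units:
  517 J·s^-1:  J·s⁻¹ = N·m·s⁻¹ = kg·m²·s⁻³
  (86.06 m²·s⁻¹) × (438 kg·s^-1):  [m²·s⁻¹] · [kg·s⁻¹] = kg·m²·s⁻²
kg·m²·s⁻³ ≠ kg·m²·s⁻², so they cannot be added.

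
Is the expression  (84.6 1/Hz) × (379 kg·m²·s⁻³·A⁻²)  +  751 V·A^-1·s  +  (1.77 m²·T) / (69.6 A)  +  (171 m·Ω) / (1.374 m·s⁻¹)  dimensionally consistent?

Expand each in SI base units:
  (84.6 1/Hz) × (379 kg·m²·s⁻³·A⁻²):  [s] · [kg·m²·s⁻³·A⁻²] = kg·m²·s⁻²·A⁻²
  751 V·A^-1·s:  V·s·A⁻¹ = J·C⁻¹·s·A⁻¹ = kg·m²·s⁻²·A⁻²
  (1.77 m²·T) / (69.6 A):  [kg·m²·s⁻²·A⁻¹] / [A] = kg·m²·s⁻²·A⁻²
  (171 m·Ω) / (1.374 m·s⁻¹):  [kg·m³·s⁻³·A⁻²] / [m·s⁻¹] = kg·m²·s⁻²·A⁻²
Every term reduces to kg·m²·s⁻²·A⁻².

Yes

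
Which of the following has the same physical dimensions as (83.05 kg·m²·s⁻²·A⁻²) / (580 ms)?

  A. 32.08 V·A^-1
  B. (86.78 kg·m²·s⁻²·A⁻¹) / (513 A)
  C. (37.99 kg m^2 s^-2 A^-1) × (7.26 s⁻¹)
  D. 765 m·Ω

Reference: [kg·m²·s⁻²·A⁻²] / [s] = kg·m²·s⁻³·A⁻².
Each option:
  A. V·A⁻¹ = J·C⁻¹·A⁻¹ = kg·m²·s⁻³·A⁻²  ← same
  B. [kg·m²·s⁻²·A⁻¹] / [A] = kg·m²·s⁻²·A⁻²
  C. [kg·m²·s⁻²·A⁻¹] · [s⁻¹] = kg·m²·s⁻³·A⁻¹
  D. Ω·m = V·A⁻¹·m = kg·m³·s⁻³·A⁻²
Only A. matches kg·m²·s⁻³·A⁻².

A.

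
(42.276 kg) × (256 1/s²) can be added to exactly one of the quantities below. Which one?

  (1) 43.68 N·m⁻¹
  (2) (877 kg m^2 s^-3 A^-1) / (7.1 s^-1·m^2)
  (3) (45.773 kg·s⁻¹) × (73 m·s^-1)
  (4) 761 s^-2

(1)

Reference: [kg] · [s⁻²] = kg·s⁻².
Each option:
  (1) N·m⁻¹ = kg·m·s⁻²·m⁻¹ = kg·s⁻²  ← same
  (2) [kg·m²·s⁻³·A⁻¹] / [m²·s⁻¹] = kg·s⁻²·A⁻¹
  (3) [kg·s⁻¹] · [m·s⁻¹] = kg·m·s⁻²
  (4) s⁻²
Only (1) matches kg·s⁻².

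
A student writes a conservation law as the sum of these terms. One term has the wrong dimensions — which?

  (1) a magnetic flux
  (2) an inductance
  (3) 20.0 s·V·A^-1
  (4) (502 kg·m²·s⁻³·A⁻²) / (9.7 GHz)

(1)

Work out the base dimensions of each:
  (1) [magnetic flux] = kg·m²·s⁻²·A⁻¹
  (2) [inductance] = kg·m²·s⁻²·A⁻²
  (3) V·s·A⁻¹ = J·C⁻¹·s·A⁻¹ = kg·m²·s⁻²·A⁻²
  (4) [kg·m²·s⁻³·A⁻²] / [s⁻¹] = kg·m²·s⁻²·A⁻²
All reduce to kg·m²·s⁻²·A⁻² except (1), which is kg·m²·s⁻²·A⁻¹.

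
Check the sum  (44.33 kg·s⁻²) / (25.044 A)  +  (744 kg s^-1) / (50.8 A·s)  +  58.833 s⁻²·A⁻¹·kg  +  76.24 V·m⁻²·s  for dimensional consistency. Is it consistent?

Yes

In SI base units:
  (44.33 kg·s⁻²) / (25.044 A):  [kg·s⁻²] / [A] = kg·s⁻²·A⁻¹
  (744 kg s^-1) / (50.8 A·s):  [kg·s⁻¹] / [s·A] = kg·s⁻²·A⁻¹
  58.833 s⁻²·A⁻¹·kg:  kg·s⁻²·A⁻¹
  76.24 V·m⁻²·s:  V·s·m⁻² = J·C⁻¹·s·m⁻² = kg·s⁻²·A⁻¹
Every term reduces to kg·s⁻²·A⁻¹.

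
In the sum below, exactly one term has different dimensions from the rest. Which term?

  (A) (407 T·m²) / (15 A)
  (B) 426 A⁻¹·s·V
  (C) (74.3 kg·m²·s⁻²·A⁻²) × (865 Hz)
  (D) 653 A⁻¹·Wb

(C)

Reduce each to base SI dimensions:
  (A) [kg·m²·s⁻²·A⁻¹] / [A] = kg·m²·s⁻²·A⁻²
  (B) V·s·A⁻¹ = J·C⁻¹·s·A⁻¹ = kg·m²·s⁻²·A⁻²
  (C) [kg·m²·s⁻²·A⁻²] · [s⁻¹] = kg·m²·s⁻³·A⁻²
  (D) Wb·A⁻¹ = V·s·A⁻¹ = kg·m²·s⁻²·A⁻²
All reduce to kg·m²·s⁻²·A⁻² except (C), which is kg·m²·s⁻³·A⁻².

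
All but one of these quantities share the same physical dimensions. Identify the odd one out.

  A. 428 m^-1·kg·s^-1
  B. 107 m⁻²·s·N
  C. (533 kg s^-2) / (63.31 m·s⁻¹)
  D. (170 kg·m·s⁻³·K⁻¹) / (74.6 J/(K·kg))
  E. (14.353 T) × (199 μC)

In SI base units:
  A. kg·m⁻¹·s⁻¹
  B. N·s·m⁻² = kg·m·s⁻²·s·m⁻² = kg·m⁻¹·s⁻¹
  C. [kg·s⁻²] / [m·s⁻¹] = kg·m⁻¹·s⁻¹
  D. [kg·m·s⁻³·K⁻¹] / [m²·s⁻²·K⁻¹] = kg·m⁻¹·s⁻¹
  E. [kg·s⁻²·A⁻¹] · [s·A] = kg·s⁻¹
All reduce to kg·m⁻¹·s⁻¹ except E., which is kg·s⁻¹.

E.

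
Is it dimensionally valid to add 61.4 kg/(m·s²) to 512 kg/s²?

Reduce each to base SI dimensions:
  61.4 kg/(m·s²):  kg·m⁻¹·s⁻²
  512 kg/s²:  kg·s⁻²
kg·m⁻¹·s⁻² ≠ kg·s⁻², so they cannot be added.

No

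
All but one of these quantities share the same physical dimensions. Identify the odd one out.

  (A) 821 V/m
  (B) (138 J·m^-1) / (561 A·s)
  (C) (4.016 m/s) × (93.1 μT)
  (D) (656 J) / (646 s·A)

(D)

Expand each in SI base units:
  (A) V·m⁻¹ = J·C⁻¹·m⁻¹ = kg·m·s⁻³·A⁻¹
  (B) [kg·m·s⁻²] / [s·A] = kg·m·s⁻³·A⁻¹
  (C) [m·s⁻¹] · [kg·s⁻²·A⁻¹] = kg·m·s⁻³·A⁻¹
  (D) [kg·m²·s⁻²] / [s·A] = kg·m²·s⁻³·A⁻¹
All reduce to kg·m·s⁻³·A⁻¹ except (D), which is kg·m²·s⁻³·A⁻¹.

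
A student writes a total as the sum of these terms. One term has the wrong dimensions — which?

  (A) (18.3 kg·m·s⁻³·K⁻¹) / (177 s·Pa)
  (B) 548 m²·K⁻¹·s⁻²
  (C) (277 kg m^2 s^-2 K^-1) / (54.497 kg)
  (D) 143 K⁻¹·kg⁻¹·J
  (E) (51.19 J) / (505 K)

In SI base units:
  (A) [kg·m·s⁻³·K⁻¹] / [kg·m⁻¹·s⁻¹] = m²·s⁻²·K⁻¹
  (B) m²·s⁻²·K⁻¹
  (C) [kg·m²·s⁻²·K⁻¹] / [kg] = m²·s⁻²·K⁻¹
  (D) J·kg⁻¹·K⁻¹ = N·m·kg⁻¹·K⁻¹ = m²·s⁻²·K⁻¹
  (E) [kg·m²·s⁻²] / [K] = kg·m²·s⁻²·K⁻¹
All reduce to m²·s⁻²·K⁻¹ except (E), which is kg·m²·s⁻²·K⁻¹.

(E)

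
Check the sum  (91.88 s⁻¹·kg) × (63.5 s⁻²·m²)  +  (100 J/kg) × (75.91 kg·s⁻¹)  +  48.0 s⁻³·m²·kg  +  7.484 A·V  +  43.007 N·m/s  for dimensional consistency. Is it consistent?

Work out the base dimensions of each:
  (91.88 s⁻¹·kg) × (63.5 s⁻²·m²):  [kg·s⁻¹] · [m²·s⁻²] = kg·m²·s⁻³
  (100 J/kg) × (75.91 kg·s⁻¹):  [m²·s⁻²] · [kg·s⁻¹] = kg·m²·s⁻³
  48.0 s⁻³·m²·kg:  kg·m²·s⁻³
  7.484 A·V:  V·A = J·C⁻¹·A = kg·m²·s⁻³
  43.007 N·m/s:  N·m·s⁻¹ = kg·m·s⁻²·m·s⁻¹ = kg·m²·s⁻³
Every term reduces to kg·m²·s⁻³.

Yes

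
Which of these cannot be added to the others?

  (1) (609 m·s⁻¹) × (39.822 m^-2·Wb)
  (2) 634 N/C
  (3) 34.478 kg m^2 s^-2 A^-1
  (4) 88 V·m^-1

(3)

Dimensions:
  (1) [m·s⁻¹] · [kg·s⁻²·A⁻¹] = kg·m·s⁻³·A⁻¹
  (2) N·C⁻¹ = kg·m·s⁻²·(s·A)⁻¹ = kg·m·s⁻³·A⁻¹
  (3) kg·m²·s⁻²·A⁻¹
  (4) V·m⁻¹ = J·C⁻¹·m⁻¹ = kg·m·s⁻³·A⁻¹
All reduce to kg·m·s⁻³·A⁻¹ except (3), which is kg·m²·s⁻²·A⁻¹.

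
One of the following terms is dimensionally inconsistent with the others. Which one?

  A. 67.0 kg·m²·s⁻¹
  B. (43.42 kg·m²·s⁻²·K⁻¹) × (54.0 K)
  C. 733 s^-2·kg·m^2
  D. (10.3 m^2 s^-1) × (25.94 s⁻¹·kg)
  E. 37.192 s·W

A.

In SI base units:
  A. kg·m²·s⁻¹
  B. [kg·m²·s⁻²·K⁻¹] · [K] = kg·m²·s⁻²
  C. kg·m²·s⁻²
  D. [m²·s⁻¹] · [kg·s⁻¹] = kg·m²·s⁻²
  E. W·s = J·s⁻¹·s = kg·m²·s⁻²
All reduce to kg·m²·s⁻² except A., which is kg·m²·s⁻¹.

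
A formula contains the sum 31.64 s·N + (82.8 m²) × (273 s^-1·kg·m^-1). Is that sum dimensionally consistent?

Yes

In SI base units:
  31.64 s·N:  N·s = kg·m·s⁻²·s = kg·m·s⁻¹
  (82.8 m²) × (273 s^-1·kg·m^-1):  [m²] · [kg·m⁻¹·s⁻¹] = kg·m·s⁻¹
Both are kg·m·s⁻¹, so they have the same dimensions and can be added.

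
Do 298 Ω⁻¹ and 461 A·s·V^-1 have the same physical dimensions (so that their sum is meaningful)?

No

In SI base units:
  298 Ω⁻¹:  Ω⁻¹ = (V·A⁻¹)⁻¹ = kg⁻¹·m⁻²·s³·A²
  461 A·s·V^-1:  A·s·V⁻¹ = A·s·(J·C⁻¹)⁻¹ = kg⁻¹·m⁻²·s⁴·A²
kg⁻¹·m⁻²·s³·A² ≠ kg⁻¹·m⁻²·s⁴·A², so they cannot be added.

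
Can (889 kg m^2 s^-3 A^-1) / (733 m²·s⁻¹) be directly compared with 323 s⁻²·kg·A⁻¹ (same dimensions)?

Dimensions:
  (889 kg m^2 s^-3 A^-1) / (733 m²·s⁻¹):  [kg·m²·s⁻³·A⁻¹] / [m²·s⁻¹] = kg·s⁻²·A⁻¹
  323 s⁻²·kg·A⁻¹:  kg·s⁻²·A⁻¹
Both are kg·s⁻²·A⁻¹, so they have the same dimensions and can be added.

Yes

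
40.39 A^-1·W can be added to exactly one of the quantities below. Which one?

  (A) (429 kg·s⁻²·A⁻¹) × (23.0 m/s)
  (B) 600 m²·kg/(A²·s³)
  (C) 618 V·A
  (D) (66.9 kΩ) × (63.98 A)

(D)

Reference: W·A⁻¹ = J·s⁻¹·A⁻¹ = kg·m²·s⁻³·A⁻¹.
Each option:
  (A) [kg·s⁻²·A⁻¹] · [m·s⁻¹] = kg·m·s⁻³·A⁻¹
  (B) kg·m²·s⁻³·A⁻²
  (C) V·A = J·C⁻¹·A = kg·m²·s⁻³
  (D) [kg·m²·s⁻³·A⁻²] · [A] = kg·m²·s⁻³·A⁻¹  ← same
Only (D) matches kg·m²·s⁻³·A⁻¹.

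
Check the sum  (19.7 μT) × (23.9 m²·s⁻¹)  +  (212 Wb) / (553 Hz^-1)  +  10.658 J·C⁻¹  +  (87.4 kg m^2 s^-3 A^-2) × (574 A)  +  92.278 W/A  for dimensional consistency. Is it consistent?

Yes

Reduce each to base SI dimensions:
  (19.7 μT) × (23.9 m²·s⁻¹):  [kg·s⁻²·A⁻¹] · [m²·s⁻¹] = kg·m²·s⁻³·A⁻¹
  (212 Wb) / (553 Hz^-1):  [kg·m²·s⁻²·A⁻¹] / [s] = kg·m²·s⁻³·A⁻¹
  10.658 J·C⁻¹:  J·C⁻¹ = N·m·(s·A)⁻¹ = kg·m²·s⁻³·A⁻¹
  (87.4 kg m^2 s^-3 A^-2) × (574 A):  [kg·m²·s⁻³·A⁻²] · [A] = kg·m²·s⁻³·A⁻¹
  92.278 W/A:  W·A⁻¹ = J·s⁻¹·A⁻¹ = kg·m²·s⁻³·A⁻¹
Every term reduces to kg·m²·s⁻³·A⁻¹.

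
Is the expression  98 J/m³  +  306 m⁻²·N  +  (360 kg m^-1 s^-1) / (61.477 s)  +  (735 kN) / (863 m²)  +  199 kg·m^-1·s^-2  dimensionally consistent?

In SI base units:
  98 J/m³:  J·m⁻³ = N·m·m⁻³ = kg·m⁻¹·s⁻²
  306 m⁻²·N:  N·m⁻² = kg·m·s⁻²·m⁻² = kg·m⁻¹·s⁻²
  (360 kg m^-1 s^-1) / (61.477 s):  [kg·m⁻¹·s⁻¹] / [s] = kg·m⁻¹·s⁻²
  (735 kN) / (863 m²):  [kg·m·s⁻²] / [m²] = kg·m⁻¹·s⁻²
  199 kg·m^-1·s^-2:  kg·m⁻¹·s⁻²
Every term reduces to kg·m⁻¹·s⁻².

Yes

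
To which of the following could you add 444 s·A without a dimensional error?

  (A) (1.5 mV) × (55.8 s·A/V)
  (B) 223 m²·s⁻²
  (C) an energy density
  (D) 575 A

(A)

Reference: A·s = s·A.
Each option:
  (A) [kg·m²·s⁻³·A⁻¹] · [kg⁻¹·m⁻²·s⁴·A²] = s·A  ← same
  (B) m²·s⁻²
  (C) [energy density] = kg·m⁻¹·s⁻²
  (D) A
Only (A) matches s·A.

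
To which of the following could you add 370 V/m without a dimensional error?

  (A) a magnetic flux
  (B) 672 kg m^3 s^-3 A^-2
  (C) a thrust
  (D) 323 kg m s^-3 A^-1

Reference: V·m⁻¹ = J·C⁻¹·m⁻¹ = kg·m·s⁻³·A⁻¹.
Each option:
  (A) [magnetic flux] = kg·m²·s⁻²·A⁻¹
  (B) kg·m³·s⁻³·A⁻²
  (C) [thrust] = kg·m·s⁻²
  (D) kg·m·s⁻³·A⁻¹  ← same
Only (D) matches kg·m·s⁻³·A⁻¹.

(D)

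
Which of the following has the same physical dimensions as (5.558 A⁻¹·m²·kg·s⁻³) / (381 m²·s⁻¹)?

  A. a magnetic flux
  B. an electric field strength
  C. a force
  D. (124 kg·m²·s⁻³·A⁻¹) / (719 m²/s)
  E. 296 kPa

D.

Reference: [kg·m²·s⁻³·A⁻¹] / [m²·s⁻¹] = kg·s⁻²·A⁻¹.
Each option:
  A. [magnetic flux] = kg·m²·s⁻²·A⁻¹
  B. [electric field strength] = kg·m·s⁻³·A⁻¹
  C. [force] = kg·m·s⁻²
  D. [kg·m²·s⁻³·A⁻¹] / [m²·s⁻¹] = kg·s⁻²·A⁻¹  ← same
  E. Pa = N·m⁻² = kg·m⁻¹·s⁻²
Only D. matches kg·s⁻²·A⁻¹.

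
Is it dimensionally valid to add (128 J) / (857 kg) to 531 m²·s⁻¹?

No

Work out the base dimensions of each:
  (128 J) / (857 kg):  [kg·m²·s⁻²] / [kg] = m²·s⁻²
  531 m²·s⁻¹:  m²·s⁻¹
m²·s⁻² ≠ m²·s⁻¹, so they cannot be added.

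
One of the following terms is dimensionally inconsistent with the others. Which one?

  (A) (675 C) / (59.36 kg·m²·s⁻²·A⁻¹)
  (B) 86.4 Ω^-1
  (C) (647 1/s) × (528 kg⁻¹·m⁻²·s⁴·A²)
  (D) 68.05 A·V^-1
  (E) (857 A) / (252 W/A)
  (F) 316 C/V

(F)

Expand each in SI base units:
  (A) [s·A] / [kg·m²·s⁻²·A⁻¹] = kg⁻¹·m⁻²·s³·A²
  (B) Ω⁻¹ = (V·A⁻¹)⁻¹ = kg⁻¹·m⁻²·s³·A²
  (C) [s⁻¹] · [kg⁻¹·m⁻²·s⁴·A²] = kg⁻¹·m⁻²·s³·A²
  (D) A·V⁻¹ = A·(J·C⁻¹)⁻¹ = kg⁻¹·m⁻²·s³·A²
  (E) [A] / [kg·m²·s⁻³·A⁻¹] = kg⁻¹·m⁻²·s³·A²
  (F) C·V⁻¹ = s·A·(J·C⁻¹)⁻¹ = kg⁻¹·m⁻²·s⁴·A²
All reduce to kg⁻¹·m⁻²·s³·A² except (F), which is kg⁻¹·m⁻²·s⁴·A².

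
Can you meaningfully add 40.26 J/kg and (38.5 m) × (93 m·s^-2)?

Reduce each to base SI dimensions:
  40.26 J/kg:  J·kg⁻¹ = N·m·kg⁻¹ = m²·s⁻²
  (38.5 m) × (93 m·s^-2):  [m] · [m·s⁻²] = m²·s⁻²
Both are m²·s⁻², so they have the same dimensions and can be added.

Yes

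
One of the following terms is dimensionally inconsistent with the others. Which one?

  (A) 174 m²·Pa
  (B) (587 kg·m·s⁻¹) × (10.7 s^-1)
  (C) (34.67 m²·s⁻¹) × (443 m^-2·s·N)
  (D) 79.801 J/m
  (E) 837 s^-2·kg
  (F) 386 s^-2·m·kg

(E)

Work out the base dimensions of each:
  (A) Pa·m² = N·m⁻²·m² = kg·m·s⁻²
  (B) [kg·m·s⁻¹] · [s⁻¹] = kg·m·s⁻²
  (C) [m²·s⁻¹] · [kg·m⁻¹·s⁻¹] = kg·m·s⁻²
  (D) J·m⁻¹ = N·m·m⁻¹ = kg·m·s⁻²
  (E) kg·s⁻²
  (F) kg·m·s⁻²
All reduce to kg·m·s⁻² except (E), which is kg·s⁻².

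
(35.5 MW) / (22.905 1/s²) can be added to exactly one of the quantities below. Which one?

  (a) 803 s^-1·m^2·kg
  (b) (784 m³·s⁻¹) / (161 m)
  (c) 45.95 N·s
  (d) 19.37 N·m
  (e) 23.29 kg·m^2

Reference: [kg·m²·s⁻³] / [s⁻²] = kg·m²·s⁻¹.
Each option:
  (a) kg·m²·s⁻¹  ← same
  (b) [m³·s⁻¹] / [m] = m²·s⁻¹
  (c) N·s = kg·m·s⁻²·s = kg·m·s⁻¹
  (d) N·m = kg·m·s⁻²·m = kg·m²·s⁻²
  (e) kg·m²
Only (a) matches kg·m²·s⁻¹.

(a)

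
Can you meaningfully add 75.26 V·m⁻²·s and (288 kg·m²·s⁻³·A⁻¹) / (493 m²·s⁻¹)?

Yes

Work out the base dimensions of each:
  75.26 V·m⁻²·s:  V·s·m⁻² = J·C⁻¹·s·m⁻² = kg·s⁻²·A⁻¹
  (288 kg·m²·s⁻³·A⁻¹) / (493 m²·s⁻¹):  [kg·m²·s⁻³·A⁻¹] / [m²·s⁻¹] = kg·s⁻²·A⁻¹
Both are kg·s⁻²·A⁻¹, so they have the same dimensions and can be added.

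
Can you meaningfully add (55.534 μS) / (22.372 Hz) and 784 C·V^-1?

Yes

Dimensions:
  (55.534 μS) / (22.372 Hz):  [kg⁻¹·m⁻²·s³·A²] / [s⁻¹] = kg⁻¹·m⁻²·s⁴·A²
  784 C·V^-1:  C·V⁻¹ = s·A·(J·C⁻¹)⁻¹ = kg⁻¹·m⁻²·s⁴·A²
Both are kg⁻¹·m⁻²·s⁴·A², so they have the same dimensions and can be added.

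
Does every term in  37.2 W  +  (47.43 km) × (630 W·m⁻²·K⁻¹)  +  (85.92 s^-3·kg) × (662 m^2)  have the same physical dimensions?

In SI base units:
  37.2 W:  W = J·s⁻¹ = kg·m²·s⁻³
  (47.43 km) × (630 W·m⁻²·K⁻¹):  [m] · [kg·s⁻³·K⁻¹] = kg·m·s⁻³·K⁻¹
  (85.92 s^-3·kg) × (662 m^2):  [kg·s⁻³] · [m²] = kg·m²·s⁻³
The terms do not share a single dimension (kg·m²·s⁻³ vs kg·m·s⁻³·K⁻¹).

No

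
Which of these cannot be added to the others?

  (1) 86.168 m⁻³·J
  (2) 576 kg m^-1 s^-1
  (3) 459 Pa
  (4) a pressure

(2)

Dimensions:
  (1) J·m⁻³ = N·m·m⁻³ = kg·m⁻¹·s⁻²
  (2) kg·m⁻¹·s⁻¹
  (3) Pa = N·m⁻² = kg·m⁻¹·s⁻²
  (4) [pressure] = kg·m⁻¹·s⁻²
All reduce to kg·m⁻¹·s⁻² except (2), which is kg·m⁻¹·s⁻¹.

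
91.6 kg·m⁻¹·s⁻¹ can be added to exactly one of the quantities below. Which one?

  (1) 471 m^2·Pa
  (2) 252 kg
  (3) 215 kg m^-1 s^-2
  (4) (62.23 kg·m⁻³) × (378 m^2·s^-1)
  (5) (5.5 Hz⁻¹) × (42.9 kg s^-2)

Reference: kg·m⁻¹·s⁻¹.
Each option:
  (1) Pa·m² = N·m⁻²·m² = kg·m·s⁻²
  (2) kg
  (3) kg·m⁻¹·s⁻²
  (4) [kg·m⁻³] · [m²·s⁻¹] = kg·m⁻¹·s⁻¹  ← same
  (5) [s] · [kg·s⁻²] = kg·s⁻¹
Only (4) matches kg·m⁻¹·s⁻¹.

(4)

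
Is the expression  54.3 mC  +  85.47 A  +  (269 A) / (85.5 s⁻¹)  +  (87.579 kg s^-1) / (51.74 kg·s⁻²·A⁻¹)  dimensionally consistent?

No

Reduce each to base SI dimensions:
  54.3 mC:  C = s·A
  85.47 A:  A
  (269 A) / (85.5 s⁻¹):  [A] / [s⁻¹] = s·A
  (87.579 kg s^-1) / (51.74 kg·s⁻²·A⁻¹):  [kg·s⁻¹] / [kg·s⁻²·A⁻¹] = s·A
The terms do not share a single dimension (A vs s·A).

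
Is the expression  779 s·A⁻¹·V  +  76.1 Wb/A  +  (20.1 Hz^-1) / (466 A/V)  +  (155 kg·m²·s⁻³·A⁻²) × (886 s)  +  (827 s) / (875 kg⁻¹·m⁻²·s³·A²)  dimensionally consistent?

Expand each in SI base units:
  779 s·A⁻¹·V:  V·s·A⁻¹ = J·C⁻¹·s·A⁻¹ = kg·m²·s⁻²·A⁻²
  76.1 Wb/A:  Wb·A⁻¹ = V·s·A⁻¹ = kg·m²·s⁻²·A⁻²
  (20.1 Hz^-1) / (466 A/V):  [s] / [kg⁻¹·m⁻²·s³·A²] = kg·m²·s⁻²·A⁻²
  (155 kg·m²·s⁻³·A⁻²) × (886 s):  [kg·m²·s⁻³·A⁻²] · [s] = kg·m²·s⁻²·A⁻²
  (827 s) / (875 kg⁻¹·m⁻²·s³·A²):  [s] / [kg⁻¹·m⁻²·s³·A²] = kg·m²·s⁻²·A⁻²
Every term reduces to kg·m²·s⁻²·A⁻².

Yes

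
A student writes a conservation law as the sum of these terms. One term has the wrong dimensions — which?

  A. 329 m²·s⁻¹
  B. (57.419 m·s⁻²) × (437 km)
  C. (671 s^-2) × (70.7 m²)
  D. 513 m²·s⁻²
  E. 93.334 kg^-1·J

Work out the base dimensions of each:
  A. m²·s⁻¹
  B. [m·s⁻²] · [m] = m²·s⁻²
  C. [s⁻²] · [m²] = m²·s⁻²
  D. m²·s⁻²
  E. J·kg⁻¹ = N·m·kg⁻¹ = m²·s⁻²
All reduce to m²·s⁻² except A., which is m²·s⁻¹.

A.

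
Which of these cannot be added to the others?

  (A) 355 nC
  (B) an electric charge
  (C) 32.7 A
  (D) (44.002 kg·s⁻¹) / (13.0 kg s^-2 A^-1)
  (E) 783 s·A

(C)

Work out the base dimensions of each:
  (A) C = s·A
  (B) [electric charge] = s·A
  (C) A
  (D) [kg·s⁻¹] / [kg·s⁻²·A⁻¹] = s·A
  (E) A·s = s·A
All reduce to s·A except (C), which is A.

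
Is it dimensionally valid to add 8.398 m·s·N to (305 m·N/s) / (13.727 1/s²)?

Reduce each to base SI dimensions:
  8.398 m·s·N:  N·m·s = kg·m·s⁻²·m·s = kg·m²·s⁻¹
  (305 m·N/s) / (13.727 1/s²):  [kg·m²·s⁻³] / [s⁻²] = kg·m²·s⁻¹
Both are kg·m²·s⁻¹, so they have the same dimensions and can be added.

Yes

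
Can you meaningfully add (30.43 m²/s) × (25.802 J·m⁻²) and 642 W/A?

Reduce each to base SI dimensions:
  (30.43 m²/s) × (25.802 J·m⁻²):  [m²·s⁻¹] · [kg·s⁻²] = kg·m²·s⁻³
  642 W/A:  W·A⁻¹ = J·s⁻¹·A⁻¹ = kg·m²·s⁻³·A⁻¹
kg·m²·s⁻³ ≠ kg·m²·s⁻³·A⁻¹, so they cannot be added.

No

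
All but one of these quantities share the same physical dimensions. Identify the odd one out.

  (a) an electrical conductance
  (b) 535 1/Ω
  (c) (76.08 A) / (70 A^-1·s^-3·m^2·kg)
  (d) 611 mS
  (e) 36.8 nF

In SI base units:
  (a) [electrical conductance] = kg⁻¹·m⁻²·s³·A²
  (b) Ω⁻¹ = (V·A⁻¹)⁻¹ = kg⁻¹·m⁻²·s³·A²
  (c) [A] / [kg·m²·s⁻³·A⁻¹] = kg⁻¹·m⁻²·s³·A²
  (d) S = Ω⁻¹ = kg⁻¹·m⁻²·s³·A²
  (e) F = C·V⁻¹ = kg⁻¹·m⁻²·s⁴·A²
All reduce to kg⁻¹·m⁻²·s³·A² except (e), which is kg⁻¹·m⁻²·s⁴·A².

(e)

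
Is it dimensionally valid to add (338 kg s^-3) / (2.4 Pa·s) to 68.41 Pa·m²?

No

Work out the base dimensions of each:
  (338 kg s^-3) / (2.4 Pa·s):  [kg·s⁻³] / [kg·m⁻¹·s⁻¹] = m·s⁻²
  68.41 Pa·m²:  Pa·m² = N·m⁻²·m² = kg·m·s⁻²
m·s⁻² ≠ kg·m·s⁻², so they cannot be added.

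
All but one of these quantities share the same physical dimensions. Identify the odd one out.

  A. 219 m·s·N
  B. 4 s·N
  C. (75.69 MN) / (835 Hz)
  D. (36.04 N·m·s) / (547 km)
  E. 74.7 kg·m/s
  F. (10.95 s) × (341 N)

Work out the base dimensions of each:
  A. N·m·s = kg·m·s⁻²·m·s = kg·m²·s⁻¹
  B. N·s = kg·m·s⁻²·s = kg·m·s⁻¹
  C. [kg·m·s⁻²] / [s⁻¹] = kg·m·s⁻¹
  D. [kg·m²·s⁻¹] / [m] = kg·m·s⁻¹
  E. kg·m·s⁻¹
  F. [s] · [kg·m·s⁻²] = kg·m·s⁻¹
All reduce to kg·m·s⁻¹ except A., which is kg·m²·s⁻¹.

A.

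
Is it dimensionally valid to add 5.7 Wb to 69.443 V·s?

Dimensions:
  5.7 Wb:  Wb = V·s = kg·m²·s⁻²·A⁻¹
  69.443 V·s:  V·s = J·C⁻¹·s = kg·m²·s⁻²·A⁻¹
Both are kg·m²·s⁻²·A⁻¹, so they have the same dimensions and can be added.

Yes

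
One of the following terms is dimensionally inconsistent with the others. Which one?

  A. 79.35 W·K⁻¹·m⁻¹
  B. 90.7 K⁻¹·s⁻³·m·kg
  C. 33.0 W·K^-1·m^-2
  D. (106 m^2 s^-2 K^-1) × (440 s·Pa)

C.

Reduce each to base SI dimensions:
  A. W·m⁻¹·K⁻¹ = J·s⁻¹·m⁻¹·K⁻¹ = kg·m·s⁻³·K⁻¹
  B. kg·m·s⁻³·K⁻¹
  C. W·m⁻²·K⁻¹ = J·s⁻¹·m⁻²·K⁻¹ = kg·s⁻³·K⁻¹
  D. [m²·s⁻²·K⁻¹] · [kg·m⁻¹·s⁻¹] = kg·m·s⁻³·K⁻¹
All reduce to kg·m·s⁻³·K⁻¹ except C., which is kg·s⁻³·K⁻¹.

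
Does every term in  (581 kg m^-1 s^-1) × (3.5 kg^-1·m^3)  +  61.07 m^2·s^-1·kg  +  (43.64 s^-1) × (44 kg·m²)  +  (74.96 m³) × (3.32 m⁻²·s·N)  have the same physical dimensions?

No

In SI base units:
  (581 kg m^-1 s^-1) × (3.5 kg^-1·m^3):  [kg·m⁻¹·s⁻¹] · [kg⁻¹·m³] = m²·s⁻¹
  61.07 m^2·s^-1·kg:  kg·m²·s⁻¹
  (43.64 s^-1) × (44 kg·m²):  [s⁻¹] · [kg·m²] = kg·m²·s⁻¹
  (74.96 m³) × (3.32 m⁻²·s·N):  [m³] · [kg·m⁻¹·s⁻¹] = kg·m²·s⁻¹
The terms do not share a single dimension (kg·m²·s⁻¹ vs m²·s⁻¹).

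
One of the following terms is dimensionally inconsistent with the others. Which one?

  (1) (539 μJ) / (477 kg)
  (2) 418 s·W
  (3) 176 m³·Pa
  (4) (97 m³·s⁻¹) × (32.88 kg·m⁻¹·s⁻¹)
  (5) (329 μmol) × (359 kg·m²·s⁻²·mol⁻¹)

(1)

Reduce each to base SI dimensions:
  (1) [kg·m²·s⁻²] / [kg] = m²·s⁻²
  (2) W·s = J·s⁻¹·s = kg·m²·s⁻²
  (3) Pa·m³ = N·m⁻²·m³ = kg·m²·s⁻²
  (4) [m³·s⁻¹] · [kg·m⁻¹·s⁻¹] = kg·m²·s⁻²
  (5) [mol] · [kg·m²·s⁻²·mol⁻¹] = kg·m²·s⁻²
All reduce to kg·m²·s⁻² except (1), which is m²·s⁻².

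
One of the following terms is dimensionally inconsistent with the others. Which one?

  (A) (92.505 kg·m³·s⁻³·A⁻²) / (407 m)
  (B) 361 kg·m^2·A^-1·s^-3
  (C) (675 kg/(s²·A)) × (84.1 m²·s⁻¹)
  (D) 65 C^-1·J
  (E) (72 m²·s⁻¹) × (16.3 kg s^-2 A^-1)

(A)

Dimensions:
  (A) [kg·m³·s⁻³·A⁻²] / [m] = kg·m²·s⁻³·A⁻²
  (B) kg·m²·s⁻³·A⁻¹
  (C) [kg·s⁻²·A⁻¹] · [m²·s⁻¹] = kg·m²·s⁻³·A⁻¹
  (D) J·C⁻¹ = N·m·(s·A)⁻¹ = kg·m²·s⁻³·A⁻¹
  (E) [m²·s⁻¹] · [kg·s⁻²·A⁻¹] = kg·m²·s⁻³·A⁻¹
All reduce to kg·m²·s⁻³·A⁻¹ except (A), which is kg·m²·s⁻³·A⁻².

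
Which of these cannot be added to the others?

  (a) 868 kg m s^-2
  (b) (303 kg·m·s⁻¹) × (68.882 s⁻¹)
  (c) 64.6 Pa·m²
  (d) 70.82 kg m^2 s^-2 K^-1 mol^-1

(d)

Work out the base dimensions of each:
  (a) kg·m·s⁻²
  (b) [kg·m·s⁻¹] · [s⁻¹] = kg·m·s⁻²
  (c) Pa·m² = N·m⁻²·m² = kg·m·s⁻²
  (d) kg·m²·s⁻²·K⁻¹·mol⁻¹
All reduce to kg·m·s⁻² except (d), which is kg·m²·s⁻²·K⁻¹·mol⁻¹.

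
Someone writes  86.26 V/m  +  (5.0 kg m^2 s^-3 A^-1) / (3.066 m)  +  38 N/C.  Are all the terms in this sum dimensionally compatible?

Reduce each to base SI dimensions:
  86.26 V/m:  V·m⁻¹ = J·C⁻¹·m⁻¹ = kg·m·s⁻³·A⁻¹
  (5.0 kg m^2 s^-3 A^-1) / (3.066 m):  [kg·m²·s⁻³·A⁻¹] / [m] = kg·m·s⁻³·A⁻¹
  38 N/C:  N·C⁻¹ = kg·m·s⁻²·(s·A)⁻¹ = kg·m·s⁻³·A⁻¹
Every term reduces to kg·m·s⁻³·A⁻¹.

Yes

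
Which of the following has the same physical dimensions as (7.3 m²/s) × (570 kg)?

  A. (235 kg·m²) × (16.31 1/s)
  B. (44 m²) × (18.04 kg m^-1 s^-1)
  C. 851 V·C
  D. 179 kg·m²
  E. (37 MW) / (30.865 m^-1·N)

Reference: [m²·s⁻¹] · [kg] = kg·m²·s⁻¹.
Each option:
  A. [kg·m²] · [s⁻¹] = kg·m²·s⁻¹  ← same
  B. [m²] · [kg·m⁻¹·s⁻¹] = kg·m·s⁻¹
  C. C·V = s·A·J·C⁻¹ = kg·m²·s⁻²
  D. kg·m²
  E. [kg·m²·s⁻³] / [kg·s⁻²] = m²·s⁻¹
Only A. matches kg·m²·s⁻¹.

A.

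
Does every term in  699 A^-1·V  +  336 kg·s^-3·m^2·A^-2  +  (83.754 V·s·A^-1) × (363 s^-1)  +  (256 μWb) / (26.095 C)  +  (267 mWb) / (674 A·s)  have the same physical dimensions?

Yes

In SI base units:
  699 A^-1·V:  V·A⁻¹ = J·C⁻¹·A⁻¹ = kg·m²·s⁻³·A⁻²
  336 kg·s^-3·m^2·A^-2:  kg·m²·s⁻³·A⁻²
  (83.754 V·s·A^-1) × (363 s^-1):  [kg·m²·s⁻²·A⁻²] · [s⁻¹] = kg·m²·s⁻³·A⁻²
  (256 μWb) / (26.095 C):  [kg·m²·s⁻²·A⁻¹] / [s·A] = kg·m²·s⁻³·A⁻²
  (267 mWb) / (674 A·s):  [kg·m²·s⁻²·A⁻¹] / [s·A] = kg·m²·s⁻³·A⁻²
Every term reduces to kg·m²·s⁻³·A⁻².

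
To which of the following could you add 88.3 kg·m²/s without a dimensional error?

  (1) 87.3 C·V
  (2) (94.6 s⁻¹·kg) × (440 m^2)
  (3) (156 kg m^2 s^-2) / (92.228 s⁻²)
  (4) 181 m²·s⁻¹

(2)

Reference: kg·m²·s⁻¹.
Each option:
  (1) C·V = s·A·J·C⁻¹ = kg·m²·s⁻²
  (2) [kg·s⁻¹] · [m²] = kg·m²·s⁻¹  ← same
  (3) [kg·m²·s⁻²] / [s⁻²] = kg·m²
  (4) m²·s⁻¹
Only (2) matches kg·m²·s⁻¹.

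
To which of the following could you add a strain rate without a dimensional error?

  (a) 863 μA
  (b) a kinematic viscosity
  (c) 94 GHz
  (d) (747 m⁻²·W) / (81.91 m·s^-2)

(c)

Reference: [strain rate] = s⁻¹.
Each option:
  (a) A
  (b) [kinematic viscosity] = m²·s⁻¹
  (c) Hz = s⁻¹  ← same
  (d) [kg·s⁻³] / [m·s⁻²] = kg·m⁻¹·s⁻¹
Only (c) matches s⁻¹.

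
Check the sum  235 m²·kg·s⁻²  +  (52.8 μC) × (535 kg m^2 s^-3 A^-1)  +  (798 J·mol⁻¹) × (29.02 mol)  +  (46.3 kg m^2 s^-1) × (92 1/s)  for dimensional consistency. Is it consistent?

Reduce each to base SI dimensions:
  235 m²·kg·s⁻²:  kg·m²·s⁻²
  (52.8 μC) × (535 kg m^2 s^-3 A^-1):  [s·A] · [kg·m²·s⁻³·A⁻¹] = kg·m²·s⁻²
  (798 J·mol⁻¹) × (29.02 mol):  [kg·m²·s⁻²·mol⁻¹] · [mol] = kg·m²·s⁻²
  (46.3 kg m^2 s^-1) × (92 1/s):  [kg·m²·s⁻¹] · [s⁻¹] = kg·m²·s⁻²
Every term reduces to kg·m²·s⁻².

Yes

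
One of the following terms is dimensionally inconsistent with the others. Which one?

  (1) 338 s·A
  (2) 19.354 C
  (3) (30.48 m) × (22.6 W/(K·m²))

Work out the base dimensions of each:
  (1) A·s = s·A
  (2) C = s·A
  (3) [m] · [kg·s⁻³·K⁻¹] = kg·m·s⁻³·K⁻¹
All reduce to s·A except (3), which is kg·m·s⁻³·K⁻¹.

(3)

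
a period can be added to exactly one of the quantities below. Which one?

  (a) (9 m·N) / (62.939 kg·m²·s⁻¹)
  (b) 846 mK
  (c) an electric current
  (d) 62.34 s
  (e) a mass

(d)

Reference: [period] = s.
Each option:
  (a) [kg·m²·s⁻²] / [kg·m²·s⁻¹] = s⁻¹
  (b) K
  (c) [electric current] = A
  (d) s  ← same
  (e) [mass] = kg
Only (d) matches s.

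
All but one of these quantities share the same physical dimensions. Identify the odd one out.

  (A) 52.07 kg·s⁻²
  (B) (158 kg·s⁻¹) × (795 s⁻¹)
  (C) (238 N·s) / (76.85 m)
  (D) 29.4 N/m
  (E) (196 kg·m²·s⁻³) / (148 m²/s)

Reduce each to base SI dimensions:
  (A) kg·s⁻²
  (B) [kg·s⁻¹] · [s⁻¹] = kg·s⁻²
  (C) [kg·m·s⁻¹] / [m] = kg·s⁻¹
  (D) N·m⁻¹ = kg·m·s⁻²·m⁻¹ = kg·s⁻²
  (E) [kg·m²·s⁻³] / [m²·s⁻¹] = kg·s⁻²
All reduce to kg·s⁻² except (C), which is kg·s⁻¹.

(C)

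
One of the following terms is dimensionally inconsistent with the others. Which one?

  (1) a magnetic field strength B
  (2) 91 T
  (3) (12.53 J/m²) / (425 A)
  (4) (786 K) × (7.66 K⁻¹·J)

(4)

In SI base units:
  (1) [magnetic field strength B] = kg·s⁻²·A⁻¹
  (2) T = Wb·m⁻² = kg·s⁻²·A⁻¹
  (3) [kg·s⁻²] / [A] = kg·s⁻²·A⁻¹
  (4) [K] · [kg·m²·s⁻²·K⁻¹] = kg·m²·s⁻²
All reduce to kg·s⁻²·A⁻¹ except (4), which is kg·m²·s⁻².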